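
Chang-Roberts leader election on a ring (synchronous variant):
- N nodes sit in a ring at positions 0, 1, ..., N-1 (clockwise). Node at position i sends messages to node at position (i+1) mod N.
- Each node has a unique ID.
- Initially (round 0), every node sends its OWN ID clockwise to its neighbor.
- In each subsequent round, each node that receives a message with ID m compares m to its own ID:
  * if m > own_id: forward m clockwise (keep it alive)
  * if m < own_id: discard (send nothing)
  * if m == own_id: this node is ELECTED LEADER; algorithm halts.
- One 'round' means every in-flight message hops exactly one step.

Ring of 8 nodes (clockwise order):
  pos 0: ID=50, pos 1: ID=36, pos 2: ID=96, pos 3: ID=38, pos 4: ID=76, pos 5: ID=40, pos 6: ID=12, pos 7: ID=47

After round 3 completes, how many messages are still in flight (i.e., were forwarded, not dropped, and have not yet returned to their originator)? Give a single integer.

Answer: 2

Derivation:
Round 1: pos1(id36) recv 50: fwd; pos2(id96) recv 36: drop; pos3(id38) recv 96: fwd; pos4(id76) recv 38: drop; pos5(id40) recv 76: fwd; pos6(id12) recv 40: fwd; pos7(id47) recv 12: drop; pos0(id50) recv 47: drop
Round 2: pos2(id96) recv 50: drop; pos4(id76) recv 96: fwd; pos6(id12) recv 76: fwd; pos7(id47) recv 40: drop
Round 3: pos5(id40) recv 96: fwd; pos7(id47) recv 76: fwd
After round 3: 2 messages still in flight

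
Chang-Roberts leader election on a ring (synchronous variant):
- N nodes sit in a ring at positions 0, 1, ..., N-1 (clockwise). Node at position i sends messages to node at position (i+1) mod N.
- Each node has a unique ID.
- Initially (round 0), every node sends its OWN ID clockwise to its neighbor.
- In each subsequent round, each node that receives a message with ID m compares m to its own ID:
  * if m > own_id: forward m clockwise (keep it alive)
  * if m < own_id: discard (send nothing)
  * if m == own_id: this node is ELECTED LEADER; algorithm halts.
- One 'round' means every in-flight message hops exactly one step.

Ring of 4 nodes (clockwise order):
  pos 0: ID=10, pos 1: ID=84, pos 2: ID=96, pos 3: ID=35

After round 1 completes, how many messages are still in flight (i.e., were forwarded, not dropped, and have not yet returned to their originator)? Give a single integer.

Round 1: pos1(id84) recv 10: drop; pos2(id96) recv 84: drop; pos3(id35) recv 96: fwd; pos0(id10) recv 35: fwd
After round 1: 2 messages still in flight

Answer: 2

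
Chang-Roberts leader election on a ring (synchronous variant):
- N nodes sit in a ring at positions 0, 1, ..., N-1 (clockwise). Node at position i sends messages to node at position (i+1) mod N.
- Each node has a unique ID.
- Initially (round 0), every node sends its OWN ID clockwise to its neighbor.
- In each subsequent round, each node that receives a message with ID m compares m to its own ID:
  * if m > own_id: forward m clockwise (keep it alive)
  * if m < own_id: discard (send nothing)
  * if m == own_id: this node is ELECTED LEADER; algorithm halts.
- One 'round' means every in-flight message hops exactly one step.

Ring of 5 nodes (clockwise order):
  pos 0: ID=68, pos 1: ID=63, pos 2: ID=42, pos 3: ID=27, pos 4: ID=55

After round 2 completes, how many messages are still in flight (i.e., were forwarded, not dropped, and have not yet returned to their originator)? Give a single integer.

Answer: 2

Derivation:
Round 1: pos1(id63) recv 68: fwd; pos2(id42) recv 63: fwd; pos3(id27) recv 42: fwd; pos4(id55) recv 27: drop; pos0(id68) recv 55: drop
Round 2: pos2(id42) recv 68: fwd; pos3(id27) recv 63: fwd; pos4(id55) recv 42: drop
After round 2: 2 messages still in flight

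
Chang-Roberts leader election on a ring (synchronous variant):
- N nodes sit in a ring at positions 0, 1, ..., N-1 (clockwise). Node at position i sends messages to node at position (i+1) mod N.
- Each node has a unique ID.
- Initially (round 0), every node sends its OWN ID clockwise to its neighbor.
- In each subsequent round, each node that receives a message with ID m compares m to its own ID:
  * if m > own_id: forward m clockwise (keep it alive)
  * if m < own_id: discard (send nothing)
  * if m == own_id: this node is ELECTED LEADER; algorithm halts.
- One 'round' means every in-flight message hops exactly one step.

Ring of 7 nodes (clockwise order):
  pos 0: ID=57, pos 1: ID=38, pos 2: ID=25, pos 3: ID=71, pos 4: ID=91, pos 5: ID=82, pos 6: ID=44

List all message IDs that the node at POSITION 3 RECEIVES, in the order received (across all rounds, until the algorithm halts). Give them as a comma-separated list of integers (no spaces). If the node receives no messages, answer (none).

Round 1: pos1(id38) recv 57: fwd; pos2(id25) recv 38: fwd; pos3(id71) recv 25: drop; pos4(id91) recv 71: drop; pos5(id82) recv 91: fwd; pos6(id44) recv 82: fwd; pos0(id57) recv 44: drop
Round 2: pos2(id25) recv 57: fwd; pos3(id71) recv 38: drop; pos6(id44) recv 91: fwd; pos0(id57) recv 82: fwd
Round 3: pos3(id71) recv 57: drop; pos0(id57) recv 91: fwd; pos1(id38) recv 82: fwd
Round 4: pos1(id38) recv 91: fwd; pos2(id25) recv 82: fwd
Round 5: pos2(id25) recv 91: fwd; pos3(id71) recv 82: fwd
Round 6: pos3(id71) recv 91: fwd; pos4(id91) recv 82: drop
Round 7: pos4(id91) recv 91: ELECTED

Answer: 25,38,57,82,91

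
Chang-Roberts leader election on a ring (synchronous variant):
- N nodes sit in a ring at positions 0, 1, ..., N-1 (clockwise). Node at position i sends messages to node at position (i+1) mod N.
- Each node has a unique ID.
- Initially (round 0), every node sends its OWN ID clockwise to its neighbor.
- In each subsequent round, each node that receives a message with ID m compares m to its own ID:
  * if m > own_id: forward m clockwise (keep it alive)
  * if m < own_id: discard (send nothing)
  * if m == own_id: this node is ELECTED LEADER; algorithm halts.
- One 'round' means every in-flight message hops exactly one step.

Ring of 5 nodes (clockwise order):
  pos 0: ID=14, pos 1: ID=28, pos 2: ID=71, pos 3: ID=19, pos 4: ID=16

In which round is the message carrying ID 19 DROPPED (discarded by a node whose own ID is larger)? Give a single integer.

Round 1: pos1(id28) recv 14: drop; pos2(id71) recv 28: drop; pos3(id19) recv 71: fwd; pos4(id16) recv 19: fwd; pos0(id14) recv 16: fwd
Round 2: pos4(id16) recv 71: fwd; pos0(id14) recv 19: fwd; pos1(id28) recv 16: drop
Round 3: pos0(id14) recv 71: fwd; pos1(id28) recv 19: drop
Round 4: pos1(id28) recv 71: fwd
Round 5: pos2(id71) recv 71: ELECTED
Message ID 19 originates at pos 3; dropped at pos 1 in round 3

Answer: 3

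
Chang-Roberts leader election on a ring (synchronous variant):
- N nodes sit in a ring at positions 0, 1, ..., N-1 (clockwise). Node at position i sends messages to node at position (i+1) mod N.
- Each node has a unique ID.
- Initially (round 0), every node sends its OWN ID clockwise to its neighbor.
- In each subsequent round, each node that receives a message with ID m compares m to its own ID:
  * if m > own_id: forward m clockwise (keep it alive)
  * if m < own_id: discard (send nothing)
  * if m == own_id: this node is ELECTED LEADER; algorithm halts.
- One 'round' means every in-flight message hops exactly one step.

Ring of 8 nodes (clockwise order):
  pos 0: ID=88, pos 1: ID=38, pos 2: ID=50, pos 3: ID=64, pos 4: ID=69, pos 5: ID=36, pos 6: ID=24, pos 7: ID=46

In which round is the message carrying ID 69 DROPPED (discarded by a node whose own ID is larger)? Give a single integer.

Round 1: pos1(id38) recv 88: fwd; pos2(id50) recv 38: drop; pos3(id64) recv 50: drop; pos4(id69) recv 64: drop; pos5(id36) recv 69: fwd; pos6(id24) recv 36: fwd; pos7(id46) recv 24: drop; pos0(id88) recv 46: drop
Round 2: pos2(id50) recv 88: fwd; pos6(id24) recv 69: fwd; pos7(id46) recv 36: drop
Round 3: pos3(id64) recv 88: fwd; pos7(id46) recv 69: fwd
Round 4: pos4(id69) recv 88: fwd; pos0(id88) recv 69: drop
Round 5: pos5(id36) recv 88: fwd
Round 6: pos6(id24) recv 88: fwd
Round 7: pos7(id46) recv 88: fwd
Round 8: pos0(id88) recv 88: ELECTED
Message ID 69 originates at pos 4; dropped at pos 0 in round 4

Answer: 4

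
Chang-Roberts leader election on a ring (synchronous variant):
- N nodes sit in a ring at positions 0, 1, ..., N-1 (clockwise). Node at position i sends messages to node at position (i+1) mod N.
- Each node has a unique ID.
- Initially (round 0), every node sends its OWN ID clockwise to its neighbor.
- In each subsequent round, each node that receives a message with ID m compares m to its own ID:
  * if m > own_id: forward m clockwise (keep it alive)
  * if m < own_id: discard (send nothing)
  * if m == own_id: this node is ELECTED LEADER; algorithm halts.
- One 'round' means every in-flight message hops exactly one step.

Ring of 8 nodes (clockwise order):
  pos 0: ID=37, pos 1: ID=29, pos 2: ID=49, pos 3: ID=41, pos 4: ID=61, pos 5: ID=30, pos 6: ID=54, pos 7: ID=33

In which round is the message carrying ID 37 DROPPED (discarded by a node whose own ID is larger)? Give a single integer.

Round 1: pos1(id29) recv 37: fwd; pos2(id49) recv 29: drop; pos3(id41) recv 49: fwd; pos4(id61) recv 41: drop; pos5(id30) recv 61: fwd; pos6(id54) recv 30: drop; pos7(id33) recv 54: fwd; pos0(id37) recv 33: drop
Round 2: pos2(id49) recv 37: drop; pos4(id61) recv 49: drop; pos6(id54) recv 61: fwd; pos0(id37) recv 54: fwd
Round 3: pos7(id33) recv 61: fwd; pos1(id29) recv 54: fwd
Round 4: pos0(id37) recv 61: fwd; pos2(id49) recv 54: fwd
Round 5: pos1(id29) recv 61: fwd; pos3(id41) recv 54: fwd
Round 6: pos2(id49) recv 61: fwd; pos4(id61) recv 54: drop
Round 7: pos3(id41) recv 61: fwd
Round 8: pos4(id61) recv 61: ELECTED
Message ID 37 originates at pos 0; dropped at pos 2 in round 2

Answer: 2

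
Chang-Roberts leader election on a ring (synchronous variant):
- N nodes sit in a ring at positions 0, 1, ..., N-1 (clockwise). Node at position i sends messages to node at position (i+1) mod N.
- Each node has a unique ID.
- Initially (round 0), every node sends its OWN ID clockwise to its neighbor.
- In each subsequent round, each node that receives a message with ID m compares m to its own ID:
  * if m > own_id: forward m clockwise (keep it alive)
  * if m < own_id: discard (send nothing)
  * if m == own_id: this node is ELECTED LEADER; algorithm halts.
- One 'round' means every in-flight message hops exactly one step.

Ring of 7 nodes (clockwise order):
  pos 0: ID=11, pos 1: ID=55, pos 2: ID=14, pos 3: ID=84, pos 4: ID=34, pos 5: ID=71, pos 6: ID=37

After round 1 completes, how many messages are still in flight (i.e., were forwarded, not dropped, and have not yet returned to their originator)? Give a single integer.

Answer: 4

Derivation:
Round 1: pos1(id55) recv 11: drop; pos2(id14) recv 55: fwd; pos3(id84) recv 14: drop; pos4(id34) recv 84: fwd; pos5(id71) recv 34: drop; pos6(id37) recv 71: fwd; pos0(id11) recv 37: fwd
After round 1: 4 messages still in flight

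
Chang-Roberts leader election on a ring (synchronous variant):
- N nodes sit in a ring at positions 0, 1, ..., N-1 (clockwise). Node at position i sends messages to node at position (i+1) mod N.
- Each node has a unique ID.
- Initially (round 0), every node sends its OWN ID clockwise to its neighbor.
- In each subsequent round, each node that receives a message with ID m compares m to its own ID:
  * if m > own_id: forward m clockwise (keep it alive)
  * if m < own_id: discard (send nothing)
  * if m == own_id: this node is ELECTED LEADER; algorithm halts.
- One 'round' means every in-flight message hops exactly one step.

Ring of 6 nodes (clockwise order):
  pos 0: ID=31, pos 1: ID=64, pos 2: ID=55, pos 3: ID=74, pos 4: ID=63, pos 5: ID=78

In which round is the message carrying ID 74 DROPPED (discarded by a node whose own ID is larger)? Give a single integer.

Round 1: pos1(id64) recv 31: drop; pos2(id55) recv 64: fwd; pos3(id74) recv 55: drop; pos4(id63) recv 74: fwd; pos5(id78) recv 63: drop; pos0(id31) recv 78: fwd
Round 2: pos3(id74) recv 64: drop; pos5(id78) recv 74: drop; pos1(id64) recv 78: fwd
Round 3: pos2(id55) recv 78: fwd
Round 4: pos3(id74) recv 78: fwd
Round 5: pos4(id63) recv 78: fwd
Round 6: pos5(id78) recv 78: ELECTED
Message ID 74 originates at pos 3; dropped at pos 5 in round 2

Answer: 2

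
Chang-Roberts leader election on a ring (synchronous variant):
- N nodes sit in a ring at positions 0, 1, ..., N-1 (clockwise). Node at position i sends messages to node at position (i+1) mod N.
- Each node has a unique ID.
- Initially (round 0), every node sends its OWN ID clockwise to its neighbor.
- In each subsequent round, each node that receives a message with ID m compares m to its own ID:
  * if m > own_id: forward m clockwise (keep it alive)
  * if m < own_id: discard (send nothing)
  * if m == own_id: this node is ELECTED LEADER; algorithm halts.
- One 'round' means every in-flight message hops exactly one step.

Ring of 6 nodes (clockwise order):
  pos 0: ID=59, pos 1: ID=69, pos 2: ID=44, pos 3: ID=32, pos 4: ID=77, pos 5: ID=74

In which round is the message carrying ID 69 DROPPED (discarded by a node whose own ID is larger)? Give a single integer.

Answer: 3

Derivation:
Round 1: pos1(id69) recv 59: drop; pos2(id44) recv 69: fwd; pos3(id32) recv 44: fwd; pos4(id77) recv 32: drop; pos5(id74) recv 77: fwd; pos0(id59) recv 74: fwd
Round 2: pos3(id32) recv 69: fwd; pos4(id77) recv 44: drop; pos0(id59) recv 77: fwd; pos1(id69) recv 74: fwd
Round 3: pos4(id77) recv 69: drop; pos1(id69) recv 77: fwd; pos2(id44) recv 74: fwd
Round 4: pos2(id44) recv 77: fwd; pos3(id32) recv 74: fwd
Round 5: pos3(id32) recv 77: fwd; pos4(id77) recv 74: drop
Round 6: pos4(id77) recv 77: ELECTED
Message ID 69 originates at pos 1; dropped at pos 4 in round 3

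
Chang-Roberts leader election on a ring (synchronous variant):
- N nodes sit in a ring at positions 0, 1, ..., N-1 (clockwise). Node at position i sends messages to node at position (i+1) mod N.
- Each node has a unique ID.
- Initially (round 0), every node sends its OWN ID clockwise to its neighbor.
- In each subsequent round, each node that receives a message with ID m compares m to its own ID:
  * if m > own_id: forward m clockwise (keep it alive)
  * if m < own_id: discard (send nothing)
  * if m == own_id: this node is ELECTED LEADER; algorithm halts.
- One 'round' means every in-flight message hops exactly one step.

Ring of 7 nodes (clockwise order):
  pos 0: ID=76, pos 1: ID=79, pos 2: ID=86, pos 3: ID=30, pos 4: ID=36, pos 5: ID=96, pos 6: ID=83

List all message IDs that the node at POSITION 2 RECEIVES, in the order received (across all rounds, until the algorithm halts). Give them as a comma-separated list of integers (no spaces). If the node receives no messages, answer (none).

Answer: 79,83,96

Derivation:
Round 1: pos1(id79) recv 76: drop; pos2(id86) recv 79: drop; pos3(id30) recv 86: fwd; pos4(id36) recv 30: drop; pos5(id96) recv 36: drop; pos6(id83) recv 96: fwd; pos0(id76) recv 83: fwd
Round 2: pos4(id36) recv 86: fwd; pos0(id76) recv 96: fwd; pos1(id79) recv 83: fwd
Round 3: pos5(id96) recv 86: drop; pos1(id79) recv 96: fwd; pos2(id86) recv 83: drop
Round 4: pos2(id86) recv 96: fwd
Round 5: pos3(id30) recv 96: fwd
Round 6: pos4(id36) recv 96: fwd
Round 7: pos5(id96) recv 96: ELECTED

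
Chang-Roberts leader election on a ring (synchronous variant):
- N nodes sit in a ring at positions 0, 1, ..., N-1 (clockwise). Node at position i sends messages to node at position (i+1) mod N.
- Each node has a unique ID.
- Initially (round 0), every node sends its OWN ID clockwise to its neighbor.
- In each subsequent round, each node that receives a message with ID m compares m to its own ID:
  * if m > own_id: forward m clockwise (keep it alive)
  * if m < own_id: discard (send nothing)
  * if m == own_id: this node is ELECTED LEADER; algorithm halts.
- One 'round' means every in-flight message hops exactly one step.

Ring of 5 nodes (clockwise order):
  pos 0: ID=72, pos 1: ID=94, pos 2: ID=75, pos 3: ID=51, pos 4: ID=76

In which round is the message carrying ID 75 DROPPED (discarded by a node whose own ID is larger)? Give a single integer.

Round 1: pos1(id94) recv 72: drop; pos2(id75) recv 94: fwd; pos3(id51) recv 75: fwd; pos4(id76) recv 51: drop; pos0(id72) recv 76: fwd
Round 2: pos3(id51) recv 94: fwd; pos4(id76) recv 75: drop; pos1(id94) recv 76: drop
Round 3: pos4(id76) recv 94: fwd
Round 4: pos0(id72) recv 94: fwd
Round 5: pos1(id94) recv 94: ELECTED
Message ID 75 originates at pos 2; dropped at pos 4 in round 2

Answer: 2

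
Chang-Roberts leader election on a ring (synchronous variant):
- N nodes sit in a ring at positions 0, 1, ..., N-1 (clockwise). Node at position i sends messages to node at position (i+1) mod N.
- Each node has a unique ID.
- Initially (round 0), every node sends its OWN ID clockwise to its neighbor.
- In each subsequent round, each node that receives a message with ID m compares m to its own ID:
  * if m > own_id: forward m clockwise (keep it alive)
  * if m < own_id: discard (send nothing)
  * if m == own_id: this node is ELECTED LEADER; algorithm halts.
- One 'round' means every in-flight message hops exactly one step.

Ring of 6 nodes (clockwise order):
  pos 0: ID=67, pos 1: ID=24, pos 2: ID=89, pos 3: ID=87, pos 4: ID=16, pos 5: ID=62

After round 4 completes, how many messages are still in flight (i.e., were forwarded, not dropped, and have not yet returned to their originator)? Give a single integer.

Answer: 2

Derivation:
Round 1: pos1(id24) recv 67: fwd; pos2(id89) recv 24: drop; pos3(id87) recv 89: fwd; pos4(id16) recv 87: fwd; pos5(id62) recv 16: drop; pos0(id67) recv 62: drop
Round 2: pos2(id89) recv 67: drop; pos4(id16) recv 89: fwd; pos5(id62) recv 87: fwd
Round 3: pos5(id62) recv 89: fwd; pos0(id67) recv 87: fwd
Round 4: pos0(id67) recv 89: fwd; pos1(id24) recv 87: fwd
After round 4: 2 messages still in flight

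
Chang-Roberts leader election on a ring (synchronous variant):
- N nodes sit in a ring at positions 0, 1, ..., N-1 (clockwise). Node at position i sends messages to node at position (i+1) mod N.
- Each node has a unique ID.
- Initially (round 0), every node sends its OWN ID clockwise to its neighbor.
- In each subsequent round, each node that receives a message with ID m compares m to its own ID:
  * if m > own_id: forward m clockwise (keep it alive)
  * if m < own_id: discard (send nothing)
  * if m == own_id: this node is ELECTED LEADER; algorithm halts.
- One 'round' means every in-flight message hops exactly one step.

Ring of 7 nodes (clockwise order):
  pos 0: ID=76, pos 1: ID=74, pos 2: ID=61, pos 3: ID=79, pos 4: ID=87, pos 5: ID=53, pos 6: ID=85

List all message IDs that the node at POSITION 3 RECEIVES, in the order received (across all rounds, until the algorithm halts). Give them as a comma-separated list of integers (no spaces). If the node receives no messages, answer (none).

Round 1: pos1(id74) recv 76: fwd; pos2(id61) recv 74: fwd; pos3(id79) recv 61: drop; pos4(id87) recv 79: drop; pos5(id53) recv 87: fwd; pos6(id85) recv 53: drop; pos0(id76) recv 85: fwd
Round 2: pos2(id61) recv 76: fwd; pos3(id79) recv 74: drop; pos6(id85) recv 87: fwd; pos1(id74) recv 85: fwd
Round 3: pos3(id79) recv 76: drop; pos0(id76) recv 87: fwd; pos2(id61) recv 85: fwd
Round 4: pos1(id74) recv 87: fwd; pos3(id79) recv 85: fwd
Round 5: pos2(id61) recv 87: fwd; pos4(id87) recv 85: drop
Round 6: pos3(id79) recv 87: fwd
Round 7: pos4(id87) recv 87: ELECTED

Answer: 61,74,76,85,87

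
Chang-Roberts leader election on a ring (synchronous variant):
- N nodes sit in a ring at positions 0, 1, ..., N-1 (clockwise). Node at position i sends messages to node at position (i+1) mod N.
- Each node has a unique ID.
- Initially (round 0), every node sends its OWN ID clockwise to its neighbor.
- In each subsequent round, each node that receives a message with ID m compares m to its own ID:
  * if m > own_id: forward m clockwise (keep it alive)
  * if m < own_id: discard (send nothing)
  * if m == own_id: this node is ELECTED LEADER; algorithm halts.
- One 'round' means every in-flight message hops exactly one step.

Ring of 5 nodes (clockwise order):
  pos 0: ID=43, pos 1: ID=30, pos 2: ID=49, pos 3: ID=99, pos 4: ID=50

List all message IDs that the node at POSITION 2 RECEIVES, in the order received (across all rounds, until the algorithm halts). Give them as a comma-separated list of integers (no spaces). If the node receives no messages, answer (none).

Round 1: pos1(id30) recv 43: fwd; pos2(id49) recv 30: drop; pos3(id99) recv 49: drop; pos4(id50) recv 99: fwd; pos0(id43) recv 50: fwd
Round 2: pos2(id49) recv 43: drop; pos0(id43) recv 99: fwd; pos1(id30) recv 50: fwd
Round 3: pos1(id30) recv 99: fwd; pos2(id49) recv 50: fwd
Round 4: pos2(id49) recv 99: fwd; pos3(id99) recv 50: drop
Round 5: pos3(id99) recv 99: ELECTED

Answer: 30,43,50,99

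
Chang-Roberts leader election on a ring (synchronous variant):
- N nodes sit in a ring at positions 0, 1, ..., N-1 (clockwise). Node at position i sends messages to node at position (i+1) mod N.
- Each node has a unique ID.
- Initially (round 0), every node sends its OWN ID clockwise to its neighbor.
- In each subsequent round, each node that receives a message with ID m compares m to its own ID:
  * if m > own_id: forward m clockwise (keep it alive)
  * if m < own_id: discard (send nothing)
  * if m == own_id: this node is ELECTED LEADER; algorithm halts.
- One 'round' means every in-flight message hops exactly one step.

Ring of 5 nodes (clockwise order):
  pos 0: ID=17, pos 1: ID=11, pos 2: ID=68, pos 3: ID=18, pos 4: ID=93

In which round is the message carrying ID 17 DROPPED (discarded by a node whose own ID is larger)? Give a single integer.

Round 1: pos1(id11) recv 17: fwd; pos2(id68) recv 11: drop; pos3(id18) recv 68: fwd; pos4(id93) recv 18: drop; pos0(id17) recv 93: fwd
Round 2: pos2(id68) recv 17: drop; pos4(id93) recv 68: drop; pos1(id11) recv 93: fwd
Round 3: pos2(id68) recv 93: fwd
Round 4: pos3(id18) recv 93: fwd
Round 5: pos4(id93) recv 93: ELECTED
Message ID 17 originates at pos 0; dropped at pos 2 in round 2

Answer: 2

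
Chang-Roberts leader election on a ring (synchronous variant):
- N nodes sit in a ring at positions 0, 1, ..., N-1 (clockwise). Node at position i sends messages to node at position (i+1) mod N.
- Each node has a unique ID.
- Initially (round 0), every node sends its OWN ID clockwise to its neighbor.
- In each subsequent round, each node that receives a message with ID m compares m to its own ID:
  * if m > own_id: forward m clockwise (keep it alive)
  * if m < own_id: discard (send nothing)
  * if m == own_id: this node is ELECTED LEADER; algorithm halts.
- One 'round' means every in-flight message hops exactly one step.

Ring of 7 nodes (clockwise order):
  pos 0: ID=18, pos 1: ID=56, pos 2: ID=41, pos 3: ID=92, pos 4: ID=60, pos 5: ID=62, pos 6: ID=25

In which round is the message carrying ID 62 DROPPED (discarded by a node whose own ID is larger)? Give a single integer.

Answer: 5

Derivation:
Round 1: pos1(id56) recv 18: drop; pos2(id41) recv 56: fwd; pos3(id92) recv 41: drop; pos4(id60) recv 92: fwd; pos5(id62) recv 60: drop; pos6(id25) recv 62: fwd; pos0(id18) recv 25: fwd
Round 2: pos3(id92) recv 56: drop; pos5(id62) recv 92: fwd; pos0(id18) recv 62: fwd; pos1(id56) recv 25: drop
Round 3: pos6(id25) recv 92: fwd; pos1(id56) recv 62: fwd
Round 4: pos0(id18) recv 92: fwd; pos2(id41) recv 62: fwd
Round 5: pos1(id56) recv 92: fwd; pos3(id92) recv 62: drop
Round 6: pos2(id41) recv 92: fwd
Round 7: pos3(id92) recv 92: ELECTED
Message ID 62 originates at pos 5; dropped at pos 3 in round 5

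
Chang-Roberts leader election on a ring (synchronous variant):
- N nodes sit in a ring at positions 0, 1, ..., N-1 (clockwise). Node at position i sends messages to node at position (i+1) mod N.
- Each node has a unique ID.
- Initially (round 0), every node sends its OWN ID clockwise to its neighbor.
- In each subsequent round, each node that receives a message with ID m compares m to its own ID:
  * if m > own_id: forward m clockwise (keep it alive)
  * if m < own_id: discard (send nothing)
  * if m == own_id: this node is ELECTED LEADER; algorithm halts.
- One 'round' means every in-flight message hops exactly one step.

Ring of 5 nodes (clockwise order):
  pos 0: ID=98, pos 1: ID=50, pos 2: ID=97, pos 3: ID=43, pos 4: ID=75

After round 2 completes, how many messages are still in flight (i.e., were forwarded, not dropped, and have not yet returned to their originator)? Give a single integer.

Answer: 2

Derivation:
Round 1: pos1(id50) recv 98: fwd; pos2(id97) recv 50: drop; pos3(id43) recv 97: fwd; pos4(id75) recv 43: drop; pos0(id98) recv 75: drop
Round 2: pos2(id97) recv 98: fwd; pos4(id75) recv 97: fwd
After round 2: 2 messages still in flight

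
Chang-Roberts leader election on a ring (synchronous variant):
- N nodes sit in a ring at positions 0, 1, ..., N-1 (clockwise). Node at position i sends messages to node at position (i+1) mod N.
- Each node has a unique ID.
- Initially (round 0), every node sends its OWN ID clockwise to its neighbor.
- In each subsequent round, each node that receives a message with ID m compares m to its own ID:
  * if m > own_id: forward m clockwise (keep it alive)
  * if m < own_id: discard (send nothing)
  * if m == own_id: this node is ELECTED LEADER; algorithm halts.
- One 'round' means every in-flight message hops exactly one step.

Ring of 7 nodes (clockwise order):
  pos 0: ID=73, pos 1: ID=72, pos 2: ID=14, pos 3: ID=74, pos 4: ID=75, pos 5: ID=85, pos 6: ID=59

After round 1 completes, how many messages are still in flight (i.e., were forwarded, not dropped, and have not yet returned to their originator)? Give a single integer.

Round 1: pos1(id72) recv 73: fwd; pos2(id14) recv 72: fwd; pos3(id74) recv 14: drop; pos4(id75) recv 74: drop; pos5(id85) recv 75: drop; pos6(id59) recv 85: fwd; pos0(id73) recv 59: drop
After round 1: 3 messages still in flight

Answer: 3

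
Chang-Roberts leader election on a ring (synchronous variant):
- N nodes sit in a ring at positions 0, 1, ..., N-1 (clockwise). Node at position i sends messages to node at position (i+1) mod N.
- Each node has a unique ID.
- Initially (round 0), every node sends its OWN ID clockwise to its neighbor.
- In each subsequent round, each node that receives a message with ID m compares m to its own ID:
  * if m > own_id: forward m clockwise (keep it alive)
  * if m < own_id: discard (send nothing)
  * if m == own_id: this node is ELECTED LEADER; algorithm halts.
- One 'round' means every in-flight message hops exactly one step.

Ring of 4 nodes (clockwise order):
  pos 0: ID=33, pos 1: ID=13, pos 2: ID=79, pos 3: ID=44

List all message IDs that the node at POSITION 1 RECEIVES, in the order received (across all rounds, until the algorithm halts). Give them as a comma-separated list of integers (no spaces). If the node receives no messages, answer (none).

Round 1: pos1(id13) recv 33: fwd; pos2(id79) recv 13: drop; pos3(id44) recv 79: fwd; pos0(id33) recv 44: fwd
Round 2: pos2(id79) recv 33: drop; pos0(id33) recv 79: fwd; pos1(id13) recv 44: fwd
Round 3: pos1(id13) recv 79: fwd; pos2(id79) recv 44: drop
Round 4: pos2(id79) recv 79: ELECTED

Answer: 33,44,79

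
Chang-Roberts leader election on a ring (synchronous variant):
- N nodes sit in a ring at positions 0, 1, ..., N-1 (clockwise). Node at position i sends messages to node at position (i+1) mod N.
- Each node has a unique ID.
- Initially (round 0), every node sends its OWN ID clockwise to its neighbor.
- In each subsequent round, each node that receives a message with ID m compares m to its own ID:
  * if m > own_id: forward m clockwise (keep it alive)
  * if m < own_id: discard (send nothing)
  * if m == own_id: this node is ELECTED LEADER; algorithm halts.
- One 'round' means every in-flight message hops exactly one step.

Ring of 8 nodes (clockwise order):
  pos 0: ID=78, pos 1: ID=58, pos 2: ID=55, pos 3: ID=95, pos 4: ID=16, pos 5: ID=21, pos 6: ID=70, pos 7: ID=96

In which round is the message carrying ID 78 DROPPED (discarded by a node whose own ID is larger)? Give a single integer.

Answer: 3

Derivation:
Round 1: pos1(id58) recv 78: fwd; pos2(id55) recv 58: fwd; pos3(id95) recv 55: drop; pos4(id16) recv 95: fwd; pos5(id21) recv 16: drop; pos6(id70) recv 21: drop; pos7(id96) recv 70: drop; pos0(id78) recv 96: fwd
Round 2: pos2(id55) recv 78: fwd; pos3(id95) recv 58: drop; pos5(id21) recv 95: fwd; pos1(id58) recv 96: fwd
Round 3: pos3(id95) recv 78: drop; pos6(id70) recv 95: fwd; pos2(id55) recv 96: fwd
Round 4: pos7(id96) recv 95: drop; pos3(id95) recv 96: fwd
Round 5: pos4(id16) recv 96: fwd
Round 6: pos5(id21) recv 96: fwd
Round 7: pos6(id70) recv 96: fwd
Round 8: pos7(id96) recv 96: ELECTED
Message ID 78 originates at pos 0; dropped at pos 3 in round 3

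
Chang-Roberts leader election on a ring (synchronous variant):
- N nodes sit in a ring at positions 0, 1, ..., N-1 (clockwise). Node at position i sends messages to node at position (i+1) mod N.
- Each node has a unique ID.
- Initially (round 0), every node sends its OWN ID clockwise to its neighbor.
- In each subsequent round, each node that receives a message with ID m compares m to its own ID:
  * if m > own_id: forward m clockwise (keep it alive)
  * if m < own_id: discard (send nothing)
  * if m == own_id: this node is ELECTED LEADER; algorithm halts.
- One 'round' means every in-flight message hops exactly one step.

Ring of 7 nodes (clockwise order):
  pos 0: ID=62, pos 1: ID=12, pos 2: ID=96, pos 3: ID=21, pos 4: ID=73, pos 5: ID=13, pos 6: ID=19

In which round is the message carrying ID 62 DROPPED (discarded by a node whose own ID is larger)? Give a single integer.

Answer: 2

Derivation:
Round 1: pos1(id12) recv 62: fwd; pos2(id96) recv 12: drop; pos3(id21) recv 96: fwd; pos4(id73) recv 21: drop; pos5(id13) recv 73: fwd; pos6(id19) recv 13: drop; pos0(id62) recv 19: drop
Round 2: pos2(id96) recv 62: drop; pos4(id73) recv 96: fwd; pos6(id19) recv 73: fwd
Round 3: pos5(id13) recv 96: fwd; pos0(id62) recv 73: fwd
Round 4: pos6(id19) recv 96: fwd; pos1(id12) recv 73: fwd
Round 5: pos0(id62) recv 96: fwd; pos2(id96) recv 73: drop
Round 6: pos1(id12) recv 96: fwd
Round 7: pos2(id96) recv 96: ELECTED
Message ID 62 originates at pos 0; dropped at pos 2 in round 2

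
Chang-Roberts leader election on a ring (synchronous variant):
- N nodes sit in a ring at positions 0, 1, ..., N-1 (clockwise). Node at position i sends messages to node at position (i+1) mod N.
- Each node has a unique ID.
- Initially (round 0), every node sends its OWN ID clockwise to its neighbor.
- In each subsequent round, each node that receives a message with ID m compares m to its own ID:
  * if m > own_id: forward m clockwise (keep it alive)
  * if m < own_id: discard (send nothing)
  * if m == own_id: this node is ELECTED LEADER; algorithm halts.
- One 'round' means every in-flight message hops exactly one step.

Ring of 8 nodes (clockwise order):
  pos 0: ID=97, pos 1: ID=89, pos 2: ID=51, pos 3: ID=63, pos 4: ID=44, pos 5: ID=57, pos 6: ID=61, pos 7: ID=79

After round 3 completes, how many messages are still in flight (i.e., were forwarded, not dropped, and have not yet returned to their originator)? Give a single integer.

Round 1: pos1(id89) recv 97: fwd; pos2(id51) recv 89: fwd; pos3(id63) recv 51: drop; pos4(id44) recv 63: fwd; pos5(id57) recv 44: drop; pos6(id61) recv 57: drop; pos7(id79) recv 61: drop; pos0(id97) recv 79: drop
Round 2: pos2(id51) recv 97: fwd; pos3(id63) recv 89: fwd; pos5(id57) recv 63: fwd
Round 3: pos3(id63) recv 97: fwd; pos4(id44) recv 89: fwd; pos6(id61) recv 63: fwd
After round 3: 3 messages still in flight

Answer: 3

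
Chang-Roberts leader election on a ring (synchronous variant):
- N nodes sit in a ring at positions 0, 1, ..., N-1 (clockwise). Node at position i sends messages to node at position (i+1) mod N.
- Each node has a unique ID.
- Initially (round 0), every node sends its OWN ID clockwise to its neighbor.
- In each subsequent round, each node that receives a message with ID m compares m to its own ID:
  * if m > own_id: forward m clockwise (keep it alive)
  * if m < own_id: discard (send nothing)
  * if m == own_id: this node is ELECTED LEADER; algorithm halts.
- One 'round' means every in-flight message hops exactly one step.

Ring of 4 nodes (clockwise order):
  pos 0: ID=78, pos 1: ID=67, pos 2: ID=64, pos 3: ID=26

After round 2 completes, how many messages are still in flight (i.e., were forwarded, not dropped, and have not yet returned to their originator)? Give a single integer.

Answer: 2

Derivation:
Round 1: pos1(id67) recv 78: fwd; pos2(id64) recv 67: fwd; pos3(id26) recv 64: fwd; pos0(id78) recv 26: drop
Round 2: pos2(id64) recv 78: fwd; pos3(id26) recv 67: fwd; pos0(id78) recv 64: drop
After round 2: 2 messages still in flight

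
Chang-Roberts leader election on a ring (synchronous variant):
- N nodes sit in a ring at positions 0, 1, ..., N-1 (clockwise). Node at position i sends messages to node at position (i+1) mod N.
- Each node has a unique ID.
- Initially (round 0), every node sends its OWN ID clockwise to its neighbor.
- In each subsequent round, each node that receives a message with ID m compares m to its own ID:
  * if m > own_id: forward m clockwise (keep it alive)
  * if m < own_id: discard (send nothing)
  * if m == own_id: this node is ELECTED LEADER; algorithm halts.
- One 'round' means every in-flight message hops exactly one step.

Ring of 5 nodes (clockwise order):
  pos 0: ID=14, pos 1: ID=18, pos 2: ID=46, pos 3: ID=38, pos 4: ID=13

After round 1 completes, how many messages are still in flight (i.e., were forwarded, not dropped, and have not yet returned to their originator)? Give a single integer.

Answer: 2

Derivation:
Round 1: pos1(id18) recv 14: drop; pos2(id46) recv 18: drop; pos3(id38) recv 46: fwd; pos4(id13) recv 38: fwd; pos0(id14) recv 13: drop
After round 1: 2 messages still in flight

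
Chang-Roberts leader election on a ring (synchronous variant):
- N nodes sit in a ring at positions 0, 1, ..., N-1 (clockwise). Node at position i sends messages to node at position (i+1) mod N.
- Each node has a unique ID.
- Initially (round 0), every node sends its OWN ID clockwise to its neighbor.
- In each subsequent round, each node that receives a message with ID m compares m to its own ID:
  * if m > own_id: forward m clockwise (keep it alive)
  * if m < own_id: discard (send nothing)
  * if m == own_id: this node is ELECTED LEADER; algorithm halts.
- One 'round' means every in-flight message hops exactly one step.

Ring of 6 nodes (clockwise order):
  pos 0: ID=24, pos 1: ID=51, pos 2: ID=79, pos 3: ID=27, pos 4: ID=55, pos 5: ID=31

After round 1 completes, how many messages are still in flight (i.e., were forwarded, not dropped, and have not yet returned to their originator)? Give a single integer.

Round 1: pos1(id51) recv 24: drop; pos2(id79) recv 51: drop; pos3(id27) recv 79: fwd; pos4(id55) recv 27: drop; pos5(id31) recv 55: fwd; pos0(id24) recv 31: fwd
After round 1: 3 messages still in flight

Answer: 3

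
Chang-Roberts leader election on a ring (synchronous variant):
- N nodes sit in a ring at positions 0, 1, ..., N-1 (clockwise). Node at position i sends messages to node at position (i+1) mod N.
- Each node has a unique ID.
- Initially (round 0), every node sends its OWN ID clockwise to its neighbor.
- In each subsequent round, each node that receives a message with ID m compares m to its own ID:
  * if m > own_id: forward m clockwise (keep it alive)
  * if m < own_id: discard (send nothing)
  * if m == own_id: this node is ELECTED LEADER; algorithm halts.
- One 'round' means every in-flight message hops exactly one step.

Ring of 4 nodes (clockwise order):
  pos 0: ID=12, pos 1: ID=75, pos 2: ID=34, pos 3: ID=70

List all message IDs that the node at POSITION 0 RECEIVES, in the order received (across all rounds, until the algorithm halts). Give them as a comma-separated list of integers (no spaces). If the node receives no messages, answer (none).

Round 1: pos1(id75) recv 12: drop; pos2(id34) recv 75: fwd; pos3(id70) recv 34: drop; pos0(id12) recv 70: fwd
Round 2: pos3(id70) recv 75: fwd; pos1(id75) recv 70: drop
Round 3: pos0(id12) recv 75: fwd
Round 4: pos1(id75) recv 75: ELECTED

Answer: 70,75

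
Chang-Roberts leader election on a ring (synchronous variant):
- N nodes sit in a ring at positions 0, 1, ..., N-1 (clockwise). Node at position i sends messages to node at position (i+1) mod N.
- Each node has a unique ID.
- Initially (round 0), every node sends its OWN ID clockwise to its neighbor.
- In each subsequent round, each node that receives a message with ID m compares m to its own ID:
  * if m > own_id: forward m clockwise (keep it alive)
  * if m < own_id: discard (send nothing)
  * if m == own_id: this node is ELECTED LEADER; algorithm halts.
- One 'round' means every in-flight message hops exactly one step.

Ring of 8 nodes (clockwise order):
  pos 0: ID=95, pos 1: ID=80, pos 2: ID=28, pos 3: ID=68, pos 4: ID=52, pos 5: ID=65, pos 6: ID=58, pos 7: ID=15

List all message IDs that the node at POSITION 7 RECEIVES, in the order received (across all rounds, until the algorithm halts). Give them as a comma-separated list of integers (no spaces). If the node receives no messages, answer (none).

Answer: 58,65,68,80,95

Derivation:
Round 1: pos1(id80) recv 95: fwd; pos2(id28) recv 80: fwd; pos3(id68) recv 28: drop; pos4(id52) recv 68: fwd; pos5(id65) recv 52: drop; pos6(id58) recv 65: fwd; pos7(id15) recv 58: fwd; pos0(id95) recv 15: drop
Round 2: pos2(id28) recv 95: fwd; pos3(id68) recv 80: fwd; pos5(id65) recv 68: fwd; pos7(id15) recv 65: fwd; pos0(id95) recv 58: drop
Round 3: pos3(id68) recv 95: fwd; pos4(id52) recv 80: fwd; pos6(id58) recv 68: fwd; pos0(id95) recv 65: drop
Round 4: pos4(id52) recv 95: fwd; pos5(id65) recv 80: fwd; pos7(id15) recv 68: fwd
Round 5: pos5(id65) recv 95: fwd; pos6(id58) recv 80: fwd; pos0(id95) recv 68: drop
Round 6: pos6(id58) recv 95: fwd; pos7(id15) recv 80: fwd
Round 7: pos7(id15) recv 95: fwd; pos0(id95) recv 80: drop
Round 8: pos0(id95) recv 95: ELECTED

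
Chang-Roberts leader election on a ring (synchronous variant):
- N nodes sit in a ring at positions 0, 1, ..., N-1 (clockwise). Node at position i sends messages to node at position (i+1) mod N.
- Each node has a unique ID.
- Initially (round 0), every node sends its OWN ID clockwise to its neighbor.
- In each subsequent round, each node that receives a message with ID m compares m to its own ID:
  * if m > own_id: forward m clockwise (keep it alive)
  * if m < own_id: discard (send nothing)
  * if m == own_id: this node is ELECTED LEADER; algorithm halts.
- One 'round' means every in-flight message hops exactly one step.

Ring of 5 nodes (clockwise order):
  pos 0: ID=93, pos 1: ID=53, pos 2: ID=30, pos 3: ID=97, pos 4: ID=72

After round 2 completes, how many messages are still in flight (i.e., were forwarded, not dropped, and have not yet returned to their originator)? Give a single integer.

Round 1: pos1(id53) recv 93: fwd; pos2(id30) recv 53: fwd; pos3(id97) recv 30: drop; pos4(id72) recv 97: fwd; pos0(id93) recv 72: drop
Round 2: pos2(id30) recv 93: fwd; pos3(id97) recv 53: drop; pos0(id93) recv 97: fwd
After round 2: 2 messages still in flight

Answer: 2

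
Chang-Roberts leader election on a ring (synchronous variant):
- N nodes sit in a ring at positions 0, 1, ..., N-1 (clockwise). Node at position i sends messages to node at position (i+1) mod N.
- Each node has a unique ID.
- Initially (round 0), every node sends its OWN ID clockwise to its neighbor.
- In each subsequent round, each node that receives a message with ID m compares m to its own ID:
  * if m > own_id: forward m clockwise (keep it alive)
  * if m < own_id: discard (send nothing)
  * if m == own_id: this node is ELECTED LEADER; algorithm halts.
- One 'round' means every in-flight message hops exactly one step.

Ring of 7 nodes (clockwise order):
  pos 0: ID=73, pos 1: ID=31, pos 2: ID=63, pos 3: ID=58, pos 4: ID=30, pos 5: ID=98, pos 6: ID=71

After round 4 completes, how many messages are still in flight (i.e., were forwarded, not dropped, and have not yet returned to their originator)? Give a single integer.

Round 1: pos1(id31) recv 73: fwd; pos2(id63) recv 31: drop; pos3(id58) recv 63: fwd; pos4(id30) recv 58: fwd; pos5(id98) recv 30: drop; pos6(id71) recv 98: fwd; pos0(id73) recv 71: drop
Round 2: pos2(id63) recv 73: fwd; pos4(id30) recv 63: fwd; pos5(id98) recv 58: drop; pos0(id73) recv 98: fwd
Round 3: pos3(id58) recv 73: fwd; pos5(id98) recv 63: drop; pos1(id31) recv 98: fwd
Round 4: pos4(id30) recv 73: fwd; pos2(id63) recv 98: fwd
After round 4: 2 messages still in flight

Answer: 2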